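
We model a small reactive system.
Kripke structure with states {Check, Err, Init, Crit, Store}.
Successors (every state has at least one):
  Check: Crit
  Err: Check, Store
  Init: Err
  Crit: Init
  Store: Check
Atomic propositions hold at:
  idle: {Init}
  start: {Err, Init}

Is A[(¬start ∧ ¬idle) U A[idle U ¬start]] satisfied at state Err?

No

Sat(¬start) = {Check, Crit, Store}
Sat(¬idle) = {Check, Err, Crit, Store}
Sat(¬start ∧ ¬idle) = {Check, Crit, Store}
A[idle U ¬start]: least fixpoint, start Z0 = Sat(¬start) = {Check, Crit, Store}, add states in Sat(idle) with every successor in Z. Already a fixed point.
Sat(A[idle U ¬start]) = {Check, Crit, Store}
A[(¬start ∧ ¬idle) U A[idle U ¬start]]: least fixpoint, start Z0 = Sat(A[idle U ¬start]) = {Check, Crit, Store}, add states in Sat(¬start ∧ ¬idle) with every successor in Z. Already a fixed point.
Sat(A[(¬start ∧ ¬idle) U A[idle U ¬start]]) = {Check, Crit, Store}
Err ∉ Sat(A[(¬start ∧ ¬idle) U A[idle U ¬start]]) = {Check, Crit, Store}, so the formula does not hold at Err.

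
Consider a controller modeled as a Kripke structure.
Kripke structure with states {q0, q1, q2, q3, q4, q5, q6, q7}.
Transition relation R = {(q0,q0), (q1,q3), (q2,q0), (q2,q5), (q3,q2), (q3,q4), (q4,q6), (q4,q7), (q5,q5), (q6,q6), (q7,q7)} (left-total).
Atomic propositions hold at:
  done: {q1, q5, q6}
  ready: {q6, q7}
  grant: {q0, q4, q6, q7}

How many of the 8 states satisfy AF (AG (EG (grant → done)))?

Sat(grant → done) = {q1, q2, q3, q5, q6}
EG (grant → done): greatest fixpoint, start Z0 = {q1, q2, q3, q5, q6}, keep only states in Sat with some successor in Z. Already a fixed point.
Sat(EG (grant → done)) = {q1, q2, q3, q5, q6}
AG (EG (grant → done)): greatest fixpoint, start Z0 = {q1, q2, q3, q5, q6}, keep only states in Sat with every successor in Z. Z1 = {q1, q5, q6}; Z2 = {q5, q6}; fixed.
Sat(AG (EG (grant → done))) = {q5, q6}
AF (AG (EG (grant → done))): least fixpoint, start Z0 = {q5, q6}, add states with every successor in Z. Already a fixed point.
Sat(AF (AG (EG (grant → done)))) = {q5, q6}
|Sat(AF (AG (EG (grant → done))))| = |{q5, q6}| = 2.

2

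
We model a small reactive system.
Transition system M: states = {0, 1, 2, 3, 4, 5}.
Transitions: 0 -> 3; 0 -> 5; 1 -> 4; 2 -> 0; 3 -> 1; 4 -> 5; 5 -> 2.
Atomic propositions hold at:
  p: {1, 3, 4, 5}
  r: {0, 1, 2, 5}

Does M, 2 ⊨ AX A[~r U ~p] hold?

Sat(~r) = {3, 4}
Sat(~p) = {0, 2}
A[~r U ~p]: least fixpoint, start Z0 = Sat(~p) = {0, 2}, add states in Sat(~r) with every successor in Z. Already a fixed point.
Sat(A[~r U ~p]) = {0, 2}
Sat(AX A[~r U ~p]) = {s : every successor in {0, 2}} = {2, 5}
2 ∈ Sat(AX A[~r U ~p]) = {2, 5}, so the formula holds at 2.

Yes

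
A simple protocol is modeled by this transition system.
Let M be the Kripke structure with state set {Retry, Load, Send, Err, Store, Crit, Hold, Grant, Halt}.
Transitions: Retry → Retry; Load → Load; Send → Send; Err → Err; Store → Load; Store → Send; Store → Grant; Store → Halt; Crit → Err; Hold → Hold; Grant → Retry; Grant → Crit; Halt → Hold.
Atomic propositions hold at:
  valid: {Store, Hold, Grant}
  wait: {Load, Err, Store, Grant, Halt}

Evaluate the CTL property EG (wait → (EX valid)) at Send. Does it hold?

Sat(EX valid) = {s : some successor in {Store, Hold, Grant}} = {Store, Hold, Halt}
Sat(wait → (EX valid)) = {Retry, Send, Store, Crit, Hold, Halt}
EG (wait → (EX valid)): greatest fixpoint, start Z0 = {Retry, Send, Store, Crit, Hold, Halt}, keep only states in Sat with some successor in Z. Z1 = {Retry, Send, Store, Hold, Halt}; fixed.
Sat(EG (wait → (EX valid))) = {Retry, Send, Store, Hold, Halt}
Send ∈ Sat(EG (wait → (EX valid))) = {Retry, Send, Store, Hold, Halt}, so the formula holds at Send.

Yes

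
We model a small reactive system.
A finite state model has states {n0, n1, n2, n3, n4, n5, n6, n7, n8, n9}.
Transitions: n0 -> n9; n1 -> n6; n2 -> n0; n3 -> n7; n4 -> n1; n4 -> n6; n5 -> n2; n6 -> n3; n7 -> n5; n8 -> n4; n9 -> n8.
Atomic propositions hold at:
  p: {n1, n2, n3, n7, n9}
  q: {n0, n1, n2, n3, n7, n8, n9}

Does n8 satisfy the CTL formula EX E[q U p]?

E[q U p]: least fixpoint, start Z0 = Sat(p) = {n1, n2, n3, n7, n9}, add states in Sat(q) with some successor in Z. Z1 = {n0, n1, n2, n3, n7, n9}; fixed.
Sat(E[q U p]) = {n0, n1, n2, n3, n7, n9}
Sat(EX E[q U p]) = {s : some successor in {n0, n1, n2, n3, n7, n9}} = {n0, n2, n3, n4, n5, n6}
n8 ∉ Sat(EX E[q U p]) = {n0, n2, n3, n4, n5, n6}, so the formula does not hold at n8.

No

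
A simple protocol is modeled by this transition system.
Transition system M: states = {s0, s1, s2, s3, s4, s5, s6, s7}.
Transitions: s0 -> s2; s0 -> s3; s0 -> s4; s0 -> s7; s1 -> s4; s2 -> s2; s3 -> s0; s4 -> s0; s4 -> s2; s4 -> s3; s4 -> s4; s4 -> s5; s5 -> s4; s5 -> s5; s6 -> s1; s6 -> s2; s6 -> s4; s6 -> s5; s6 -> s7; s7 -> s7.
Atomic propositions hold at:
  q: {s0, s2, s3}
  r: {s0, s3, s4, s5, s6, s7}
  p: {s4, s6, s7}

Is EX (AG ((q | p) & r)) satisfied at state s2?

No

Sat(q | p) = {s0, s2, s3, s4, s6, s7}
Sat((q | p) & r) = {s0, s3, s4, s6, s7}
AG ((q | p) & r): greatest fixpoint, start Z0 = {s0, s3, s4, s6, s7}, keep only states in Sat with every successor in Z. Z1 = {s3, s7}; Z2 = {s7}; fixed.
Sat(AG ((q | p) & r)) = {s7}
Sat(EX (AG ((q | p) & r))) = {s : some successor in {s7}} = {s0, s6, s7}
s2 ∉ Sat(EX (AG ((q | p) & r))) = {s0, s6, s7}, so the formula does not hold at s2.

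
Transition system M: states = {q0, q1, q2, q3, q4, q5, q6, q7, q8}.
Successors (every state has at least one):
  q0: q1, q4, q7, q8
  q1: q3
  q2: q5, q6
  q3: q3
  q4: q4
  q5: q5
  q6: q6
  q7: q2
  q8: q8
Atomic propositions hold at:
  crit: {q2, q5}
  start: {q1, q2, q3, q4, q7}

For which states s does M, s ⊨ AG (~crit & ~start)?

Sat(~crit) = {q0, q1, q3, q4, q6, q7, q8}
Sat(~start) = {q0, q5, q6, q8}
Sat(~crit & ~start) = {q0, q6, q8}
AG (~crit & ~start): greatest fixpoint, start Z0 = {q0, q6, q8}, keep only states in Sat with every successor in Z. Z1 = {q6, q8}; fixed.
Sat(AG (~crit & ~start)) = {q6, q8}

{q6, q8}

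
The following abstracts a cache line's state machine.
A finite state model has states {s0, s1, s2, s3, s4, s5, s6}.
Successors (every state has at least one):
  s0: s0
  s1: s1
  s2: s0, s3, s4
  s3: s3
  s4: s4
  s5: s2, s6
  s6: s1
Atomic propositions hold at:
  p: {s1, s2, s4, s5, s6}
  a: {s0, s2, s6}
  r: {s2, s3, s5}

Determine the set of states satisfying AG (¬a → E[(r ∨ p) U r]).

Sat(¬a) = {s1, s3, s4, s5}
Sat(r ∨ p) = {s1, s2, s3, s4, s5, s6}
E[(r ∨ p) U r]: least fixpoint, start Z0 = Sat(r) = {s2, s3, s5}, add states in Sat(r ∨ p) with some successor in Z. Already a fixed point.
Sat(E[(r ∨ p) U r]) = {s2, s3, s5}
Sat(¬a → E[(r ∨ p) U r]) = {s0, s2, s3, s5, s6}
AG (¬a → E[(r ∨ p) U r]): greatest fixpoint, start Z0 = {s0, s2, s3, s5, s6}, keep only states in Sat with every successor in Z. Z1 = {s0, s3, s5}; Z2 = {s0, s3}; fixed.
Sat(AG (¬a → E[(r ∨ p) U r])) = {s0, s3}

{s0, s3}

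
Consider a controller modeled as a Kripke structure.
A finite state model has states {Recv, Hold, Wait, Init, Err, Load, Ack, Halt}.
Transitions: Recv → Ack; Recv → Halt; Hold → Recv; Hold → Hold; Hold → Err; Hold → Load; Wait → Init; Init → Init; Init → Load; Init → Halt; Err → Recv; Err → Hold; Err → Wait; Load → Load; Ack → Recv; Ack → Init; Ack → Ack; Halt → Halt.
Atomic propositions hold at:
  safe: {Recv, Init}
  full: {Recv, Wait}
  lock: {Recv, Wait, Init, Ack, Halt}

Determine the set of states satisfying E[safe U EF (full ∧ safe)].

{Recv, Hold, Err, Ack}

Sat(full ∧ safe) = {Recv}
EF (full ∧ safe): least fixpoint, start Z0 = {Recv}, add states with some successor in Z. Z1 = {Recv, Hold, Err, Ack}; fixed.
Sat(EF (full ∧ safe)) = {Recv, Hold, Err, Ack}
E[safe U EF (full ∧ safe)]: least fixpoint, start Z0 = Sat(EF (full ∧ safe)) = {Recv, Hold, Err, Ack}, add states in Sat(safe) with some successor in Z. Already a fixed point.
Sat(E[safe U EF (full ∧ safe)]) = {Recv, Hold, Err, Ack}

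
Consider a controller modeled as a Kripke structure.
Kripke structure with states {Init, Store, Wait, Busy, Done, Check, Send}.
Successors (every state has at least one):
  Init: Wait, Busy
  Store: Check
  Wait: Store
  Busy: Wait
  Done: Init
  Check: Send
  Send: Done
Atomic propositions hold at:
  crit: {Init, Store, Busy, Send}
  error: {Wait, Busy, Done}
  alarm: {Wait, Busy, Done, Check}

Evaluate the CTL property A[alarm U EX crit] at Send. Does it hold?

Sat(EX crit) = {s : some successor in {Init, Store, Busy, Send}} = {Init, Wait, Done, Check}
A[alarm U EX crit]: least fixpoint, start Z0 = Sat(EX crit) = {Init, Wait, Done, Check}, add states in Sat(alarm) with every successor in Z. Z1 = {Init, Wait, Busy, Done, Check}; fixed.
Sat(A[alarm U EX crit]) = {Init, Wait, Busy, Done, Check}
Send ∉ Sat(A[alarm U EX crit]) = {Init, Wait, Busy, Done, Check}, so the formula does not hold at Send.

No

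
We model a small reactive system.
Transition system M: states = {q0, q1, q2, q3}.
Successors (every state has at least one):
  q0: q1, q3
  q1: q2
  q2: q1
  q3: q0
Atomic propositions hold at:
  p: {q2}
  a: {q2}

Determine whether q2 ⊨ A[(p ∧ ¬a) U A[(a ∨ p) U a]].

Yes

Sat(¬a) = {q0, q1, q3}
Sat(p ∧ ¬a) = ∅
Sat(a ∨ p) = {q2}
A[(a ∨ p) U a]: least fixpoint, start Z0 = Sat(a) = {q2}, add states in Sat(a ∨ p) with every successor in Z. Already a fixed point.
Sat(A[(a ∨ p) U a]) = {q2}
A[(p ∧ ¬a) U A[(a ∨ p) U a]]: least fixpoint, start Z0 = Sat(A[(a ∨ p) U a]) = {q2}, add states in Sat(p ∧ ¬a) with every successor in Z. Already a fixed point.
Sat(A[(p ∧ ¬a) U A[(a ∨ p) U a]]) = {q2}
q2 ∈ Sat(A[(p ∧ ¬a) U A[(a ∨ p) U a]]) = {q2}, so the formula holds at q2.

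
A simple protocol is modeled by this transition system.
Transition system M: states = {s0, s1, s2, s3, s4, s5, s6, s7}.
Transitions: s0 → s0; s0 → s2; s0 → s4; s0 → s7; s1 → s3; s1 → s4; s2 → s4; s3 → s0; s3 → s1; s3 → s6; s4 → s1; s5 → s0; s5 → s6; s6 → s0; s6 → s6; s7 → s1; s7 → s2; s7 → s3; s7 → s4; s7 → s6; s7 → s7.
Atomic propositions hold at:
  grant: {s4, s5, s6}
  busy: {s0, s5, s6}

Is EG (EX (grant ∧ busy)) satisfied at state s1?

No

Sat(grant ∧ busy) = {s5, s6}
Sat(EX (grant ∧ busy)) = {s : some successor in {s5, s6}} = {s3, s5, s6, s7}
EG (EX (grant ∧ busy)): greatest fixpoint, start Z0 = {s3, s5, s6, s7}, keep only states in Sat with some successor in Z. Already a fixed point.
Sat(EG (EX (grant ∧ busy))) = {s3, s5, s6, s7}
s1 ∉ Sat(EG (EX (grant ∧ busy))) = {s3, s5, s6, s7}, so the formula does not hold at s1.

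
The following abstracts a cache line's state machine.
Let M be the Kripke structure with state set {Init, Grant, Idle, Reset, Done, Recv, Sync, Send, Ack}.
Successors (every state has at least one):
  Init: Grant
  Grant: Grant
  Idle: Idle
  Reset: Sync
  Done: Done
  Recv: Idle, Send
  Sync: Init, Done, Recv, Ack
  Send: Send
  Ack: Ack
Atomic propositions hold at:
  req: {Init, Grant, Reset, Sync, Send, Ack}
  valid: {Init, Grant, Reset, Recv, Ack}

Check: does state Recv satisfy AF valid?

AF valid: least fixpoint, start Z0 = {Init, Grant, Reset, Recv, Ack}, add states with every successor in Z. Already a fixed point.
Sat(AF valid) = {Init, Grant, Reset, Recv, Ack}
Recv ∈ Sat(AF valid) = {Init, Grant, Reset, Recv, Ack}, so the formula holds at Recv.

Yes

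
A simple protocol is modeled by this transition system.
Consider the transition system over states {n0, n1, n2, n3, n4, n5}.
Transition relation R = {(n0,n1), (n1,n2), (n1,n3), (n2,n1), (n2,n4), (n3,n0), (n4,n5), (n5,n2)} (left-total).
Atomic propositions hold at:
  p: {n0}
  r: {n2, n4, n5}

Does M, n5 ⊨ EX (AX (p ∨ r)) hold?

No

Sat(p ∨ r) = {n0, n2, n4, n5}
Sat(AX (p ∨ r)) = {s : every successor in {n0, n2, n4, n5}} = {n3, n4, n5}
Sat(EX (AX (p ∨ r))) = {s : some successor in {n3, n4, n5}} = {n1, n2, n4}
n5 ∉ Sat(EX (AX (p ∨ r))) = {n1, n2, n4}, so the formula does not hold at n5.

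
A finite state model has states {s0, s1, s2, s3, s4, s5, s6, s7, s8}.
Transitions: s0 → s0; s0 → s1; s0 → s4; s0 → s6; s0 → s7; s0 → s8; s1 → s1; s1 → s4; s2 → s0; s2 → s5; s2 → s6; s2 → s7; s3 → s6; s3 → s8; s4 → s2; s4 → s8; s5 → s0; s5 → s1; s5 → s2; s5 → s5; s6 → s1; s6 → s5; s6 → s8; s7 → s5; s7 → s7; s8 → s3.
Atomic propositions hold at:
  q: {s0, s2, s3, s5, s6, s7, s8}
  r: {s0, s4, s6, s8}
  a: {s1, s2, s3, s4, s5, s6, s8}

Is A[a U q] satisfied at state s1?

A[a U q]: least fixpoint, start Z0 = Sat(q) = {s0, s2, s3, s5, s6, s7, s8}, add states in Sat(a) with every successor in Z. Z1 = {s0, s2, s3, s4, s5, s6, s7, s8}; fixed.
Sat(A[a U q]) = {s0, s2, s3, s4, s5, s6, s7, s8}
s1 ∉ Sat(A[a U q]) = {s0, s2, s3, s4, s5, s6, s7, s8}, so the formula does not hold at s1.

No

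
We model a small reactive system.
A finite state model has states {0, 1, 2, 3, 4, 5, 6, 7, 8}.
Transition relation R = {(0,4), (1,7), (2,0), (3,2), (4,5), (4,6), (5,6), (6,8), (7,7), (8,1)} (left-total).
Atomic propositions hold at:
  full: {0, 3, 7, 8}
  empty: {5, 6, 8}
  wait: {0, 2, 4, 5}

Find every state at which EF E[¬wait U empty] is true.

{0, 2, 3, 4, 5, 6, 8}

Sat(¬wait) = {1, 3, 6, 7, 8}
E[¬wait U empty]: least fixpoint, start Z0 = Sat(empty) = {5, 6, 8}, add states in Sat(¬wait) with some successor in Z. Already a fixed point.
Sat(E[¬wait U empty]) = {5, 6, 8}
EF E[¬wait U empty]: least fixpoint, start Z0 = {5, 6, 8}, add states with some successor in Z. Z1 = {4, 5, 6, 8}; Z2 = {0, 4, 5, 6, 8}; Z3 = {0, 2, 4, 5, 6, 8}; Z4 = {0, 2, 3, 4, 5, 6, 8}; fixed.
Sat(EF E[¬wait U empty]) = {0, 2, 3, 4, 5, 6, 8}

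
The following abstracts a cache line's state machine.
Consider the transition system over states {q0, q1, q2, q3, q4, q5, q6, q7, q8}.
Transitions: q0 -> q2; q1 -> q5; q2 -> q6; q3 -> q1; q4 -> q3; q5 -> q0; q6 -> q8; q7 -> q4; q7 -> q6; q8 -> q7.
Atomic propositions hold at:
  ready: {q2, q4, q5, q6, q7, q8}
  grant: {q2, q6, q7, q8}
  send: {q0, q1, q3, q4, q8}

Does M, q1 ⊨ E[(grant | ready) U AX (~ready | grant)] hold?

Sat(grant | ready) = {q2, q4, q5, q6, q7, q8}
Sat(~ready) = {q0, q1, q3}
Sat(~ready | grant) = {q0, q1, q2, q3, q6, q7, q8}
Sat(AX (~ready | grant)) = {s : every successor in {q0, q1, q2, q3, q6, q7, q8}} = {q0, q2, q3, q4, q5, q6, q8}
E[(grant | ready) U AX (~ready | grant)]: least fixpoint, start Z0 = Sat(AX (~ready | grant)) = {q0, q2, q3, q4, q5, q6, q8}, add states in Sat(grant | ready) with some successor in Z. Z1 = {q0, q2, q3, q4, q5, q6, q7, q8}; fixed.
Sat(E[(grant | ready) U AX (~ready | grant)]) = {q0, q2, q3, q4, q5, q6, q7, q8}
q1 ∉ Sat(E[(grant | ready) U AX (~ready | grant)]) = {q0, q2, q3, q4, q5, q6, q7, q8}, so the formula does not hold at q1.

No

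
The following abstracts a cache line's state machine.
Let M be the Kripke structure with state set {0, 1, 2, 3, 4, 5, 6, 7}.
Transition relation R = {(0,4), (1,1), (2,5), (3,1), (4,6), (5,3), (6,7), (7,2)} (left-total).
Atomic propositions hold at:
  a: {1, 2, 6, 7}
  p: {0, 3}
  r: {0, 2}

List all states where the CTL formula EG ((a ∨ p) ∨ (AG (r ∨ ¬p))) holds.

Sat(a ∨ p) = {0, 1, 2, 3, 6, 7}
Sat(¬p) = {1, 2, 4, 5, 6, 7}
Sat(r ∨ ¬p) = {0, 1, 2, 4, 5, 6, 7}
AG (r ∨ ¬p): greatest fixpoint, start Z0 = {0, 1, 2, 4, 5, 6, 7}, keep only states in Sat with every successor in Z. Z1 = {0, 1, 2, 4, 6, 7}; Z2 = {0, 1, 4, 6, 7}; Z3 = {0, 1, 4, 6}; Z4 = {0, 1, 4}; Z5 = {0, 1}; Z6 = {1}; fixed.
Sat(AG (r ∨ ¬p)) = {1}
Sat((a ∨ p) ∨ (AG (r ∨ ¬p))) = {0, 1, 2, 3, 6, 7}
EG ((a ∨ p) ∨ (AG (r ∨ ¬p))): greatest fixpoint, start Z0 = {0, 1, 2, 3, 6, 7}, keep only states in Sat with some successor in Z. Z1 = {1, 3, 6, 7}; Z2 = {1, 3, 6}; Z3 = {1, 3}; fixed.
Sat(EG ((a ∨ p) ∨ (AG (r ∨ ¬p)))) = {1, 3}

{1, 3}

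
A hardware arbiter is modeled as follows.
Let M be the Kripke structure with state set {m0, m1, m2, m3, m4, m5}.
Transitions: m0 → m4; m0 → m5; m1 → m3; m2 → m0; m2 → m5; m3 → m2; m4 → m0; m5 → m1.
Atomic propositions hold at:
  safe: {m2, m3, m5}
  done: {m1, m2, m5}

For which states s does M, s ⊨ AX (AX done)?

Sat(AX done) = {s : every successor in {m1, m2, m5}} = {m3, m5}
Sat(AX (AX done)) = {s : every successor in {m3, m5}} = {m1}

{m1}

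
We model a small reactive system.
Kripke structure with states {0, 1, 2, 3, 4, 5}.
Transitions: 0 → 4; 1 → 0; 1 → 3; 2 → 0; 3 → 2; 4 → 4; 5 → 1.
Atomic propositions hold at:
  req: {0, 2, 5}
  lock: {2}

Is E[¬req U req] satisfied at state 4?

Sat(¬req) = {1, 3, 4}
E[¬req U req]: least fixpoint, start Z0 = Sat(req) = {0, 2, 5}, add states in Sat(¬req) with some successor in Z. Z1 = {0, 1, 2, 3, 5}; fixed.
Sat(E[¬req U req]) = {0, 1, 2, 3, 5}
4 ∉ Sat(E[¬req U req]) = {0, 1, 2, 3, 5}, so the formula does not hold at 4.

No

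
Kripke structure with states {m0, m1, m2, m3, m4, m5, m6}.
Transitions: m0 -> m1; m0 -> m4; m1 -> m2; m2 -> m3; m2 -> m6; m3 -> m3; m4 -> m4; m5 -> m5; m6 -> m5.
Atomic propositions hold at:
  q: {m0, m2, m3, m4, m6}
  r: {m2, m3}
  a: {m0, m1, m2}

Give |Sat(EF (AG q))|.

AG q: greatest fixpoint, start Z0 = {m0, m2, m3, m4, m6}, keep only states in Sat with every successor in Z. Z1 = {m2, m3, m4}; Z2 = {m3, m4}; fixed.
Sat(AG q) = {m3, m4}
EF (AG q): least fixpoint, start Z0 = {m3, m4}, add states with some successor in Z. Z1 = {m0, m2, m3, m4}; Z2 = {m0, m1, m2, m3, m4}; fixed.
Sat(EF (AG q)) = {m0, m1, m2, m3, m4}
|Sat(EF (AG q))| = |{m0, m1, m2, m3, m4}| = 5.

5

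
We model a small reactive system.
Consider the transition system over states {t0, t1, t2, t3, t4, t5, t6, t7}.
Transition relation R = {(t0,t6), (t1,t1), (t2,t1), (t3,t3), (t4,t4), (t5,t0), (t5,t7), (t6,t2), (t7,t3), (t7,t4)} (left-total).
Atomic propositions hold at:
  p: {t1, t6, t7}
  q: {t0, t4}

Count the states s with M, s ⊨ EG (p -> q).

Sat(p -> q) = {t0, t2, t3, t4, t5}
EG (p -> q): greatest fixpoint, start Z0 = {t0, t2, t3, t4, t5}, keep only states in Sat with some successor in Z. Z1 = {t3, t4, t5}; Z2 = {t3, t4}; fixed.
Sat(EG (p -> q)) = {t3, t4}
|Sat(EG (p -> q))| = |{t3, t4}| = 2.

2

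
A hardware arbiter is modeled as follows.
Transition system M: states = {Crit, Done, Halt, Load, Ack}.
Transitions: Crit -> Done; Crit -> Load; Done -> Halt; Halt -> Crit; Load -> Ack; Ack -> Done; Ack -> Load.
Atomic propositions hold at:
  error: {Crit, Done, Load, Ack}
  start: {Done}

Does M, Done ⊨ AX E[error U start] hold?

E[error U start]: least fixpoint, start Z0 = Sat(start) = {Done}, add states in Sat(error) with some successor in Z. Z1 = {Crit, Done, Ack}; Z2 = {Crit, Done, Load, Ack}; fixed.
Sat(E[error U start]) = {Crit, Done, Load, Ack}
Sat(AX E[error U start]) = {s : every successor in {Crit, Done, Load, Ack}} = {Crit, Halt, Load, Ack}
Done ∉ Sat(AX E[error U start]) = {Crit, Halt, Load, Ack}, so the formula does not hold at Done.

No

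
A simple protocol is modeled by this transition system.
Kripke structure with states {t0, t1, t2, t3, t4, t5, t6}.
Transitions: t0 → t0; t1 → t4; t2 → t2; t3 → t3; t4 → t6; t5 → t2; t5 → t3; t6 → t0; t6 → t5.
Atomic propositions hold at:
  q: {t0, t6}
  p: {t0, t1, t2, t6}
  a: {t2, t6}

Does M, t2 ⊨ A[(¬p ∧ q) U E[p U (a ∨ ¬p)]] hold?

Sat(¬p) = {t3, t4, t5}
Sat(¬p ∧ q) = ∅
Sat(a ∨ ¬p) = {t2, t3, t4, t5, t6}
E[p U (a ∨ ¬p)]: least fixpoint, start Z0 = Sat((a ∨ ¬p)) = {t2, t3, t4, t5, t6}, add states in Sat(p) with some successor in Z. Z1 = {t1, t2, t3, t4, t5, t6}; fixed.
Sat(E[p U (a ∨ ¬p)]) = {t1, t2, t3, t4, t5, t6}
A[(¬p ∧ q) U E[p U (a ∨ ¬p)]]: least fixpoint, start Z0 = Sat(E[p U (a ∨ ¬p)]) = {t1, t2, t3, t4, t5, t6}, add states in Sat(¬p ∧ q) with every successor in Z. Already a fixed point.
Sat(A[(¬p ∧ q) U E[p U (a ∨ ¬p)]]) = {t1, t2, t3, t4, t5, t6}
t2 ∈ Sat(A[(¬p ∧ q) U E[p U (a ∨ ¬p)]]) = {t1, t2, t3, t4, t5, t6}, so the formula holds at t2.

Yes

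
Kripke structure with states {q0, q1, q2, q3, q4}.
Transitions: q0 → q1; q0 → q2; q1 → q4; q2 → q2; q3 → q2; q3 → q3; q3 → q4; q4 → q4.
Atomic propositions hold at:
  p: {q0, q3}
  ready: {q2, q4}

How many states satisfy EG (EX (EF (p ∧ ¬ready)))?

Sat(¬ready) = {q0, q1, q3}
Sat(p ∧ ¬ready) = {q0, q3}
EF (p ∧ ¬ready): least fixpoint, start Z0 = {q0, q3}, add states with some successor in Z. Already a fixed point.
Sat(EF (p ∧ ¬ready)) = {q0, q3}
Sat(EX (EF (p ∧ ¬ready))) = {s : some successor in {q0, q3}} = {q3}
EG (EX (EF (p ∧ ¬ready))): greatest fixpoint, start Z0 = {q3}, keep only states in Sat with some successor in Z. Already a fixed point.
Sat(EG (EX (EF (p ∧ ¬ready)))) = {q3}
|Sat(EG (EX (EF (p ∧ ¬ready))))| = |{q3}| = 1.

1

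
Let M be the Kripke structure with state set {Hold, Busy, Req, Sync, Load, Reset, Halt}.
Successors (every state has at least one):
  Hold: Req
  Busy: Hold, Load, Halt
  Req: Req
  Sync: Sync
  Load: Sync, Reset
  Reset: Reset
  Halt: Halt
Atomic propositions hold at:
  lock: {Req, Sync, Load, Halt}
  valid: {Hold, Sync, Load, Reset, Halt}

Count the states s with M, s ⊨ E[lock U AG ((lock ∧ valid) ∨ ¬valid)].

Sat(lock ∧ valid) = {Sync, Load, Halt}
Sat(¬valid) = {Busy, Req}
Sat((lock ∧ valid) ∨ ¬valid) = {Busy, Req, Sync, Load, Halt}
AG ((lock ∧ valid) ∨ ¬valid): greatest fixpoint, start Z0 = {Busy, Req, Sync, Load, Halt}, keep only states in Sat with every successor in Z. Z1 = {Req, Sync, Halt}; fixed.
Sat(AG ((lock ∧ valid) ∨ ¬valid)) = {Req, Sync, Halt}
E[lock U AG ((lock ∧ valid) ∨ ¬valid)]: least fixpoint, start Z0 = Sat(AG ((lock ∧ valid) ∨ ¬valid)) = {Req, Sync, Halt}, add states in Sat(lock) with some successor in Z. Z1 = {Req, Sync, Load, Halt}; fixed.
Sat(E[lock U AG ((lock ∧ valid) ∨ ¬valid)]) = {Req, Sync, Load, Halt}
|Sat(E[lock U AG ((lock ∧ valid) ∨ ¬valid)])| = |{Req, Sync, Load, Halt}| = 4.

4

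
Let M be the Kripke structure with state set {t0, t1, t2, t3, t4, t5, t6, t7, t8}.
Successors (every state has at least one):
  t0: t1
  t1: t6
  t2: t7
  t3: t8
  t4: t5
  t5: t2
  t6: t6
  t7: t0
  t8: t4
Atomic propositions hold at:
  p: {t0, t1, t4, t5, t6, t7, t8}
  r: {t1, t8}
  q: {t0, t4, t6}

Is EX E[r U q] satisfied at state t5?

E[r U q]: least fixpoint, start Z0 = Sat(q) = {t0, t4, t6}, add states in Sat(r) with some successor in Z. Z1 = {t0, t1, t4, t6, t8}; fixed.
Sat(E[r U q]) = {t0, t1, t4, t6, t8}
Sat(EX E[r U q]) = {s : some successor in {t0, t1, t4, t6, t8}} = {t0, t1, t3, t6, t7, t8}
t5 ∉ Sat(EX E[r U q]) = {t0, t1, t3, t6, t7, t8}, so the formula does not hold at t5.

No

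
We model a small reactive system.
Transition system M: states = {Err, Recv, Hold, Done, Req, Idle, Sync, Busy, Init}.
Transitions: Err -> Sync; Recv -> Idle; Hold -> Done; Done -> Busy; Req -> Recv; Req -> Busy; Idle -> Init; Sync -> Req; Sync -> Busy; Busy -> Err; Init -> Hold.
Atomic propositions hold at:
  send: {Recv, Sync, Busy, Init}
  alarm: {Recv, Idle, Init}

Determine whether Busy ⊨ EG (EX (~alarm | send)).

Sat(~alarm) = {Err, Hold, Done, Req, Sync, Busy}
Sat(~alarm | send) = {Err, Recv, Hold, Done, Req, Sync, Busy, Init}
Sat(EX (~alarm | send)) = {s : some successor in {Err, Recv, Hold, Done, Req, Sync, Busy, Init}} = {Err, Hold, Done, Req, Idle, Sync, Busy, Init}
EG (EX (~alarm | send)): greatest fixpoint, start Z0 = {Err, Hold, Done, Req, Idle, Sync, Busy, Init}, keep only states in Sat with some successor in Z. Already a fixed point.
Sat(EG (EX (~alarm | send))) = {Err, Hold, Done, Req, Idle, Sync, Busy, Init}
Busy ∈ Sat(EG (EX (~alarm | send))) = {Err, Hold, Done, Req, Idle, Sync, Busy, Init}, so the formula holds at Busy.

Yes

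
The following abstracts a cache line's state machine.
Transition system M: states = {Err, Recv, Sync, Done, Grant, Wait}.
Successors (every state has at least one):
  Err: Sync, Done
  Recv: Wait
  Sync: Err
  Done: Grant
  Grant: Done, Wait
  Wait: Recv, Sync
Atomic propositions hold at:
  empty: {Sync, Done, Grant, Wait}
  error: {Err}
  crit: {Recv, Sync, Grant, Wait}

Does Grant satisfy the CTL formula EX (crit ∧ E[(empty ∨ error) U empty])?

Sat(empty ∨ error) = {Err, Sync, Done, Grant, Wait}
E[(empty ∨ error) U empty]: least fixpoint, start Z0 = Sat(empty) = {Sync, Done, Grant, Wait}, add states in Sat(empty ∨ error) with some successor in Z. Z1 = {Err, Sync, Done, Grant, Wait}; fixed.
Sat(E[(empty ∨ error) U empty]) = {Err, Sync, Done, Grant, Wait}
Sat(crit ∧ E[(empty ∨ error) U empty]) = {Sync, Grant, Wait}
Sat(EX (crit ∧ E[(empty ∨ error) U empty])) = {s : some successor in {Sync, Grant, Wait}} = {Err, Recv, Done, Grant, Wait}
Grant ∈ Sat(EX (crit ∧ E[(empty ∨ error) U empty])) = {Err, Recv, Done, Grant, Wait}, so the formula holds at Grant.

Yes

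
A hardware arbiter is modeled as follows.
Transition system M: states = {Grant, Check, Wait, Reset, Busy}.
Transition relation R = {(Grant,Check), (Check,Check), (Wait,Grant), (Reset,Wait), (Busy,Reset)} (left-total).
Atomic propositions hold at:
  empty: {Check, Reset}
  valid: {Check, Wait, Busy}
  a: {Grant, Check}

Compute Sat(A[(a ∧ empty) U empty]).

Sat(a ∧ empty) = {Check}
A[(a ∧ empty) U empty]: least fixpoint, start Z0 = Sat(empty) = {Check, Reset}, add states in Sat(a ∧ empty) with every successor in Z. Already a fixed point.
Sat(A[(a ∧ empty) U empty]) = {Check, Reset}

{Check, Reset}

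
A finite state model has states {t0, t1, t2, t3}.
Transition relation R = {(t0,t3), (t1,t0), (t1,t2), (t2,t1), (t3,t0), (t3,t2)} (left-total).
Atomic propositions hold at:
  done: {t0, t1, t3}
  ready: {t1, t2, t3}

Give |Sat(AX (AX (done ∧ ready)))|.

Sat(done ∧ ready) = {t1, t3}
Sat(AX (done ∧ ready)) = {s : every successor in {t1, t3}} = {t0, t2}
Sat(AX (AX (done ∧ ready))) = {s : every successor in {t0, t2}} = {t1, t3}
|Sat(AX (AX (done ∧ ready)))| = |{t1, t3}| = 2.

2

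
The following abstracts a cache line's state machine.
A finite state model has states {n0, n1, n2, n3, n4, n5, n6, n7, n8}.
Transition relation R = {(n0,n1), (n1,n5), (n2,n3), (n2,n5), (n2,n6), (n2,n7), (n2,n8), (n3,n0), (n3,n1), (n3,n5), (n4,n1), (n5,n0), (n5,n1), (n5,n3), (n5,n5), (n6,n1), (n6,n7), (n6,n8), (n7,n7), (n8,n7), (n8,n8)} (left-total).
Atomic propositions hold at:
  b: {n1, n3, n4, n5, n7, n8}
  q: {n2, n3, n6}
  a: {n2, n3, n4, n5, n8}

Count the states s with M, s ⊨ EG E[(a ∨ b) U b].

7

Sat(a ∨ b) = {n1, n2, n3, n4, n5, n7, n8}
E[(a ∨ b) U b]: least fixpoint, start Z0 = Sat(b) = {n1, n3, n4, n5, n7, n8}, add states in Sat(a ∨ b) with some successor in Z. Z1 = {n1, n2, n3, n4, n5, n7, n8}; fixed.
Sat(E[(a ∨ b) U b]) = {n1, n2, n3, n4, n5, n7, n8}
EG E[(a ∨ b) U b]: greatest fixpoint, start Z0 = {n1, n2, n3, n4, n5, n7, n8}, keep only states in Sat with some successor in Z. Already a fixed point.
Sat(EG E[(a ∨ b) U b]) = {n1, n2, n3, n4, n5, n7, n8}
|Sat(EG E[(a ∨ b) U b])| = |{n1, n2, n3, n4, n5, n7, n8}| = 7.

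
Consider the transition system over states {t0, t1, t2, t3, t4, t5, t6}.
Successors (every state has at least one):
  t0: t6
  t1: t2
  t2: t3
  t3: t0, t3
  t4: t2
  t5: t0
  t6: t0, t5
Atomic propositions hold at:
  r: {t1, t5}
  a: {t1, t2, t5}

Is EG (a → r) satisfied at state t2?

Sat(a → r) = {t0, t1, t3, t4, t5, t6}
EG (a → r): greatest fixpoint, start Z0 = {t0, t1, t3, t4, t5, t6}, keep only states in Sat with some successor in Z. Z1 = {t0, t3, t5, t6}; fixed.
Sat(EG (a → r)) = {t0, t3, t5, t6}
t2 ∉ Sat(EG (a → r)) = {t0, t3, t5, t6}, so the formula does not hold at t2.

No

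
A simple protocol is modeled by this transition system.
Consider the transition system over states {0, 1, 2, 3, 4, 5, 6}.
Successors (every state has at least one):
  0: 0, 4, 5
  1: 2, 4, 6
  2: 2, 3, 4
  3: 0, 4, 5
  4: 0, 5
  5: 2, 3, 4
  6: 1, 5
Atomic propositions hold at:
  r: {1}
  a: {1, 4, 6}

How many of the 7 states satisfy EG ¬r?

6

Sat(¬r) = {0, 2, 3, 4, 5, 6}
EG ¬r: greatest fixpoint, start Z0 = {0, 2, 3, 4, 5, 6}, keep only states in Sat with some successor in Z. Already a fixed point.
Sat(EG ¬r) = {0, 2, 3, 4, 5, 6}
|Sat(EG ¬r)| = |{0, 2, 3, 4, 5, 6}| = 6.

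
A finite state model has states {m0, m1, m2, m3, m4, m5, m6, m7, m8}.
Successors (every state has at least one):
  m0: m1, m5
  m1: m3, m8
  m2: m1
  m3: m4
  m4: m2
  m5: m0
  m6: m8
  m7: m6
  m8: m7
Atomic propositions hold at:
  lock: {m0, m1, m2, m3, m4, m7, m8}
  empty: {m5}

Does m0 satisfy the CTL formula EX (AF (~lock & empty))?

Yes

Sat(~lock) = {m5, m6}
Sat(~lock & empty) = {m5}
AF (~lock & empty): least fixpoint, start Z0 = {m5}, add states with every successor in Z. Already a fixed point.
Sat(AF (~lock & empty)) = {m5}
Sat(EX (AF (~lock & empty))) = {s : some successor in {m5}} = {m0}
m0 ∈ Sat(EX (AF (~lock & empty))) = {m0}, so the formula holds at m0.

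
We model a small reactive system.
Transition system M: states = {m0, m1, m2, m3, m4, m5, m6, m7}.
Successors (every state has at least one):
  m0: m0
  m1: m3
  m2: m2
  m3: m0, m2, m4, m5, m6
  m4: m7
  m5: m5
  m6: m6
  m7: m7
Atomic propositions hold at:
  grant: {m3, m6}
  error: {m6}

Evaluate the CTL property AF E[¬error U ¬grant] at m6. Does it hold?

Sat(¬error) = {m0, m1, m2, m3, m4, m5, m7}
Sat(¬grant) = {m0, m1, m2, m4, m5, m7}
E[¬error U ¬grant]: least fixpoint, start Z0 = Sat(¬grant) = {m0, m1, m2, m4, m5, m7}, add states in Sat(¬error) with some successor in Z. Z1 = {m0, m1, m2, m3, m4, m5, m7}; fixed.
Sat(E[¬error U ¬grant]) = {m0, m1, m2, m3, m4, m5, m7}
AF E[¬error U ¬grant]: least fixpoint, start Z0 = {m0, m1, m2, m3, m4, m5, m7}, add states with every successor in Z. Already a fixed point.
Sat(AF E[¬error U ¬grant]) = {m0, m1, m2, m3, m4, m5, m7}
m6 ∉ Sat(AF E[¬error U ¬grant]) = {m0, m1, m2, m3, m4, m5, m7}, so the formula does not hold at m6.

No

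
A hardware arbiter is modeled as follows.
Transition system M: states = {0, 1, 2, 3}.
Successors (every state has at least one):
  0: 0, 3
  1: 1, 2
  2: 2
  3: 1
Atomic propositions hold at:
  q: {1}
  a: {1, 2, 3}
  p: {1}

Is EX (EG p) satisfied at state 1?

EG p: greatest fixpoint, start Z0 = {1}, keep only states in Sat with some successor in Z. Already a fixed point.
Sat(EG p) = {1}
Sat(EX (EG p)) = {s : some successor in {1}} = {1, 3}
1 ∈ Sat(EX (EG p)) = {1, 3}, so the formula holds at 1.

Yes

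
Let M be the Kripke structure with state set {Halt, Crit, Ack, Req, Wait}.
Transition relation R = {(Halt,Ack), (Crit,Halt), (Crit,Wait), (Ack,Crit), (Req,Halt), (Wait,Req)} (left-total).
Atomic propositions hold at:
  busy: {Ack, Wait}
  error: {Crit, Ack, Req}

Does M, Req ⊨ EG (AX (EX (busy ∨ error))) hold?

Sat(busy ∨ error) = {Crit, Ack, Req, Wait}
Sat(EX (busy ∨ error)) = {s : some successor in {Crit, Ack, Req, Wait}} = {Halt, Crit, Ack, Wait}
Sat(AX (EX (busy ∨ error))) = {s : every successor in {Halt, Crit, Ack, Wait}} = {Halt, Crit, Ack, Req}
EG (AX (EX (busy ∨ error))): greatest fixpoint, start Z0 = {Halt, Crit, Ack, Req}, keep only states in Sat with some successor in Z. Already a fixed point.
Sat(EG (AX (EX (busy ∨ error)))) = {Halt, Crit, Ack, Req}
Req ∈ Sat(EG (AX (EX (busy ∨ error)))) = {Halt, Crit, Ack, Req}, so the formula holds at Req.

Yes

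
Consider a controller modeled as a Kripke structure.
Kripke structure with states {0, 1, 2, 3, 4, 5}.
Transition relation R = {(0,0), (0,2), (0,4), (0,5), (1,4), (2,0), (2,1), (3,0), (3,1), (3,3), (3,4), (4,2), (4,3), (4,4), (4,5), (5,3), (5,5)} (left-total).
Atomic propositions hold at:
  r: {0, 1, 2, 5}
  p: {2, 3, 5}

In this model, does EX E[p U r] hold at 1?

No

E[p U r]: least fixpoint, start Z0 = Sat(r) = {0, 1, 2, 5}, add states in Sat(p) with some successor in Z. Z1 = {0, 1, 2, 3, 5}; fixed.
Sat(E[p U r]) = {0, 1, 2, 3, 5}
Sat(EX E[p U r]) = {s : some successor in {0, 1, 2, 3, 5}} = {0, 2, 3, 4, 5}
1 ∉ Sat(EX E[p U r]) = {0, 2, 3, 4, 5}, so the formula does not hold at 1.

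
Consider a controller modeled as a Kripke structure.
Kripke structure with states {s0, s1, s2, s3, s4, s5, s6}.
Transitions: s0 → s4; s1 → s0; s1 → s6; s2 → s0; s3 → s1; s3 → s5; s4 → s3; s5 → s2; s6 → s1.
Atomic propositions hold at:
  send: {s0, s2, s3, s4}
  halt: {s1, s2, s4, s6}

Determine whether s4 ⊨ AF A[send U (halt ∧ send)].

Yes

Sat(halt ∧ send) = {s2, s4}
A[send U (halt ∧ send)]: least fixpoint, start Z0 = Sat((halt ∧ send)) = {s2, s4}, add states in Sat(send) with every successor in Z. Z1 = {s0, s2, s4}; fixed.
Sat(A[send U (halt ∧ send)]) = {s0, s2, s4}
AF A[send U (halt ∧ send)]: least fixpoint, start Z0 = {s0, s2, s4}, add states with every successor in Z. Z1 = {s0, s2, s4, s5}; fixed.
Sat(AF A[send U (halt ∧ send)]) = {s0, s2, s4, s5}
s4 ∈ Sat(AF A[send U (halt ∧ send)]) = {s0, s2, s4, s5}, so the formula holds at s4.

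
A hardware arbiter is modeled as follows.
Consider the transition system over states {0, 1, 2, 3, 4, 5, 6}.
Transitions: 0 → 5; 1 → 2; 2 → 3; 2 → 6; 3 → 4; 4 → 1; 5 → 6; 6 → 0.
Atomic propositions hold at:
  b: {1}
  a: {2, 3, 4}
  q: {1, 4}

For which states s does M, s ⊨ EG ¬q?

{0, 2, 5, 6}

Sat(¬q) = {0, 2, 3, 5, 6}
EG ¬q: greatest fixpoint, start Z0 = {0, 2, 3, 5, 6}, keep only states in Sat with some successor in Z. Z1 = {0, 2, 5, 6}; fixed.
Sat(EG ¬q) = {0, 2, 5, 6}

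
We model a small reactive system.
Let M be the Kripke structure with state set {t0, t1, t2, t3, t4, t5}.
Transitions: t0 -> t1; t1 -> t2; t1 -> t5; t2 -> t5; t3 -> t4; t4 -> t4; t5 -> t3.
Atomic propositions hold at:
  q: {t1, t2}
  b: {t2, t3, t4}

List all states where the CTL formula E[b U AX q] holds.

{t0}

Sat(AX q) = {s : every successor in {t1, t2}} = {t0}
E[b U AX q]: least fixpoint, start Z0 = Sat(AX q) = {t0}, add states in Sat(b) with some successor in Z. Already a fixed point.
Sat(E[b U AX q]) = {t0}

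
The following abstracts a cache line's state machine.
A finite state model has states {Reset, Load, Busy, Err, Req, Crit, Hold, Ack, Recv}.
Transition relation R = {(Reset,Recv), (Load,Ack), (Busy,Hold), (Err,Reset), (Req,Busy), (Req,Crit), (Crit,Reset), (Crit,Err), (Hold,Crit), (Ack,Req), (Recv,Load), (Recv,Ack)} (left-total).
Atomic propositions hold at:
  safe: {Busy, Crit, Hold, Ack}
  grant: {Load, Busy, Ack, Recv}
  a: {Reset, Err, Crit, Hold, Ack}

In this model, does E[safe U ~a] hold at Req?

Yes

Sat(~a) = {Load, Busy, Req, Recv}
E[safe U ~a]: least fixpoint, start Z0 = Sat(~a) = {Load, Busy, Req, Recv}, add states in Sat(safe) with some successor in Z. Z1 = {Load, Busy, Req, Ack, Recv}; fixed.
Sat(E[safe U ~a]) = {Load, Busy, Req, Ack, Recv}
Req ∈ Sat(E[safe U ~a]) = {Load, Busy, Req, Ack, Recv}, so the formula holds at Req.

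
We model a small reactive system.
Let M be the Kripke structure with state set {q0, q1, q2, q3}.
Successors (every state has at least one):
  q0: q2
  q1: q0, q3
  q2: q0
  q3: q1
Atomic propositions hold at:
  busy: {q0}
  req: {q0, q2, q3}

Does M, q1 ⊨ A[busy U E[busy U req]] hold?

No

E[busy U req]: least fixpoint, start Z0 = Sat(req) = {q0, q2, q3}, add states in Sat(busy) with some successor in Z. Already a fixed point.
Sat(E[busy U req]) = {q0, q2, q3}
A[busy U E[busy U req]]: least fixpoint, start Z0 = Sat(E[busy U req]) = {q0, q2, q3}, add states in Sat(busy) with every successor in Z. Already a fixed point.
Sat(A[busy U E[busy U req]]) = {q0, q2, q3}
q1 ∉ Sat(A[busy U E[busy U req]]) = {q0, q2, q3}, so the formula does not hold at q1.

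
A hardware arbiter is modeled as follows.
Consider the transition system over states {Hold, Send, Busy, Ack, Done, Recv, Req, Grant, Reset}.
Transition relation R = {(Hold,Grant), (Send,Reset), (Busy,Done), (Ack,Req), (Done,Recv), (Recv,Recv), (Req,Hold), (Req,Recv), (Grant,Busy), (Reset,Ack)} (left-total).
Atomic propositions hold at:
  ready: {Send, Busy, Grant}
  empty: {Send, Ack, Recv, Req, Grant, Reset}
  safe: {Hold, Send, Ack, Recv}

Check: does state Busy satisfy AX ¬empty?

Yes

Sat(¬empty) = {Hold, Busy, Done}
Sat(AX ¬empty) = {s : every successor in {Hold, Busy, Done}} = {Busy, Grant}
Busy ∈ Sat(AX ¬empty) = {Busy, Grant}, so the formula holds at Busy.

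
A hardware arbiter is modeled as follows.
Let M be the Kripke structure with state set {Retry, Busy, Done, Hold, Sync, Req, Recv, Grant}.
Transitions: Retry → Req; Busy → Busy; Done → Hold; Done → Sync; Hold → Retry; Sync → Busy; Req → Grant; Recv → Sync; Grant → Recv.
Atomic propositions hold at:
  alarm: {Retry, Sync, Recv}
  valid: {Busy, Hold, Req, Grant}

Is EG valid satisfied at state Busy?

EG valid: greatest fixpoint, start Z0 = {Busy, Hold, Req, Grant}, keep only states in Sat with some successor in Z. Z1 = {Busy, Req}; Z2 = {Busy}; fixed.
Sat(EG valid) = {Busy}
Busy ∈ Sat(EG valid) = {Busy}, so the formula holds at Busy.

Yes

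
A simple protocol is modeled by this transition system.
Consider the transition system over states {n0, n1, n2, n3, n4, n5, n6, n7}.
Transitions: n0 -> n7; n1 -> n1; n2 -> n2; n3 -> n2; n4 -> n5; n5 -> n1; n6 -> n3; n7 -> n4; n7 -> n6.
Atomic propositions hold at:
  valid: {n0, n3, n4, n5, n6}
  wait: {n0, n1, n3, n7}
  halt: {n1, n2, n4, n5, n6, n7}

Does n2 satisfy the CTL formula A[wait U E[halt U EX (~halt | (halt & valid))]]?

Sat(~halt) = {n0, n3}
Sat(halt & valid) = {n4, n5, n6}
Sat(~halt | (halt & valid)) = {n0, n3, n4, n5, n6}
Sat(EX (~halt | (halt & valid))) = {s : some successor in {n0, n3, n4, n5, n6}} = {n4, n6, n7}
E[halt U EX (~halt | (halt & valid))]: least fixpoint, start Z0 = Sat(EX (~halt | (halt & valid))) = {n4, n6, n7}, add states in Sat(halt) with some successor in Z. Already a fixed point.
Sat(E[halt U EX (~halt | (halt & valid))]) = {n4, n6, n7}
A[wait U E[halt U EX (~halt | (halt & valid))]]: least fixpoint, start Z0 = Sat(E[halt U EX (~halt | (halt & valid))]) = {n4, n6, n7}, add states in Sat(wait) with every successor in Z. Z1 = {n0, n4, n6, n7}; fixed.
Sat(A[wait U E[halt U EX (~halt | (halt & valid))]]) = {n0, n4, n6, n7}
n2 ∉ Sat(A[wait U E[halt U EX (~halt | (halt & valid))]]) = {n0, n4, n6, n7}, so the formula does not hold at n2.

No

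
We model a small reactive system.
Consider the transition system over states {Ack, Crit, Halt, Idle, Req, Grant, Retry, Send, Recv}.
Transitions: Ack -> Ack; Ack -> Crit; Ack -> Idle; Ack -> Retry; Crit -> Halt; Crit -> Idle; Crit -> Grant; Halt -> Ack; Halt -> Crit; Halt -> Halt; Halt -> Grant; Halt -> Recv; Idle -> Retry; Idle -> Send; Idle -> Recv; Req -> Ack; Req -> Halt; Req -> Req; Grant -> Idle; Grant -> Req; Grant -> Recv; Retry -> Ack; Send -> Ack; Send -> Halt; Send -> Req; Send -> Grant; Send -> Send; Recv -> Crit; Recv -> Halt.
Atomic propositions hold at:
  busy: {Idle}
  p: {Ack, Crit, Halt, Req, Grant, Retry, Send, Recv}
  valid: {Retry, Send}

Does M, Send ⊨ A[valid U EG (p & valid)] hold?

Yes

Sat(p & valid) = {Retry, Send}
EG (p & valid): greatest fixpoint, start Z0 = {Retry, Send}, keep only states in Sat with some successor in Z. Z1 = {Send}; fixed.
Sat(EG (p & valid)) = {Send}
A[valid U EG (p & valid)]: least fixpoint, start Z0 = Sat(EG (p & valid)) = {Send}, add states in Sat(valid) with every successor in Z. Already a fixed point.
Sat(A[valid U EG (p & valid)]) = {Send}
Send ∈ Sat(A[valid U EG (p & valid)]) = {Send}, so the formula holds at Send.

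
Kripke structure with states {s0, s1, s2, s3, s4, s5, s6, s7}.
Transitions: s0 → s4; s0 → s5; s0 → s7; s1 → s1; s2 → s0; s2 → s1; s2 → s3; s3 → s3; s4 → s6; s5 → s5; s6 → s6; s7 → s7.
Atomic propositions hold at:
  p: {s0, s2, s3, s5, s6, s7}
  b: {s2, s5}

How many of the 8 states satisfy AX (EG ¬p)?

Sat(¬p) = {s1, s4}
EG ¬p: greatest fixpoint, start Z0 = {s1, s4}, keep only states in Sat with some successor in Z. Z1 = {s1}; fixed.
Sat(EG ¬p) = {s1}
Sat(AX (EG ¬p)) = {s : every successor in {s1}} = {s1}
|Sat(AX (EG ¬p))| = |{s1}| = 1.

1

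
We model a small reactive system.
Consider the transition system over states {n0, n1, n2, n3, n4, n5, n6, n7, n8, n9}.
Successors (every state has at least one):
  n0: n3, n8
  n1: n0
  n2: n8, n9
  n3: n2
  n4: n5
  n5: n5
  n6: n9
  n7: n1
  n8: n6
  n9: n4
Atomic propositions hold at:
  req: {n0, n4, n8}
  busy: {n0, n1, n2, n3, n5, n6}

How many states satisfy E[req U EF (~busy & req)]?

9

Sat(~busy) = {n4, n7, n8, n9}
Sat(~busy & req) = {n4, n8}
EF (~busy & req): least fixpoint, start Z0 = {n4, n8}, add states with some successor in Z. Z1 = {n0, n2, n4, n8, n9}; Z2 = {n0, n1, n2, n3, n4, n6, n8, n9}; Z3 = {n0, n1, n2, n3, n4, n6, n7, n8, n9}; fixed.
Sat(EF (~busy & req)) = {n0, n1, n2, n3, n4, n6, n7, n8, n9}
E[req U EF (~busy & req)]: least fixpoint, start Z0 = Sat(EF (~busy & req)) = {n0, n1, n2, n3, n4, n6, n7, n8, n9}, add states in Sat(req) with some successor in Z. Already a fixed point.
Sat(E[req U EF (~busy & req)]) = {n0, n1, n2, n3, n4, n6, n7, n8, n9}
|Sat(E[req U EF (~busy & req)])| = |{n0, n1, n2, n3, n4, n6, n7, n8, n9}| = 9.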